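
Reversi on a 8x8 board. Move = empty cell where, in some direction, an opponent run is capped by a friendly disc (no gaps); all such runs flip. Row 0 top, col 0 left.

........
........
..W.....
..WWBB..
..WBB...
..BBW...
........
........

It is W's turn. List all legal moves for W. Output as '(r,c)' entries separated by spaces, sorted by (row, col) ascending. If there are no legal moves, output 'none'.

Answer: (2,4) (3,6) (4,5) (5,1) (5,5) (6,2) (6,3) (6,4)

Derivation:
(2,3): no bracket -> illegal
(2,4): flips 2 -> legal
(2,5): no bracket -> illegal
(2,6): no bracket -> illegal
(3,6): flips 2 -> legal
(4,1): no bracket -> illegal
(4,5): flips 2 -> legal
(4,6): no bracket -> illegal
(5,1): flips 2 -> legal
(5,5): flips 1 -> legal
(6,1): no bracket -> illegal
(6,2): flips 1 -> legal
(6,3): flips 2 -> legal
(6,4): flips 1 -> legal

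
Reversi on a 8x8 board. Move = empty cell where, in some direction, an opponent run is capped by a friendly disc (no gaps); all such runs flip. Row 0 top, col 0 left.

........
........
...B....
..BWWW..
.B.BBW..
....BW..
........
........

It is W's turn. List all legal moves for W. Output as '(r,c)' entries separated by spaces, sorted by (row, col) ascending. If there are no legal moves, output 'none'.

(1,2): flips 1 -> legal
(1,3): flips 1 -> legal
(1,4): no bracket -> illegal
(2,1): no bracket -> illegal
(2,2): no bracket -> illegal
(2,4): no bracket -> illegal
(3,0): no bracket -> illegal
(3,1): flips 1 -> legal
(4,0): no bracket -> illegal
(4,2): flips 2 -> legal
(5,0): no bracket -> illegal
(5,1): no bracket -> illegal
(5,2): flips 1 -> legal
(5,3): flips 3 -> legal
(6,3): flips 1 -> legal
(6,4): flips 2 -> legal
(6,5): no bracket -> illegal

Answer: (1,2) (1,3) (3,1) (4,2) (5,2) (5,3) (6,3) (6,4)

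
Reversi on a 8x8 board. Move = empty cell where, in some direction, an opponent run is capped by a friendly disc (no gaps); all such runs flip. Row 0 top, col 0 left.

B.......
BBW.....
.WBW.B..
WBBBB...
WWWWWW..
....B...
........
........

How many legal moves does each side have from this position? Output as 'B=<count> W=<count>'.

-- B to move --
(0,1): flips 2 -> legal
(0,2): flips 1 -> legal
(0,3): no bracket -> illegal
(1,3): flips 2 -> legal
(1,4): flips 1 -> legal
(2,0): flips 1 -> legal
(2,4): flips 1 -> legal
(3,5): no bracket -> illegal
(3,6): flips 1 -> legal
(4,6): no bracket -> illegal
(5,0): flips 1 -> legal
(5,1): flips 2 -> legal
(5,2): flips 2 -> legal
(5,3): flips 2 -> legal
(5,5): flips 1 -> legal
(5,6): flips 1 -> legal
B mobility = 13
-- W to move --
(0,1): flips 1 -> legal
(0,2): no bracket -> illegal
(1,3): flips 2 -> legal
(1,4): no bracket -> illegal
(1,5): no bracket -> illegal
(1,6): flips 2 -> legal
(2,0): flips 1 -> legal
(2,4): flips 2 -> legal
(2,6): no bracket -> illegal
(3,5): flips 4 -> legal
(3,6): no bracket -> illegal
(5,3): no bracket -> illegal
(5,5): no bracket -> illegal
(6,3): flips 1 -> legal
(6,4): flips 1 -> legal
(6,5): flips 1 -> legal
W mobility = 9

Answer: B=13 W=9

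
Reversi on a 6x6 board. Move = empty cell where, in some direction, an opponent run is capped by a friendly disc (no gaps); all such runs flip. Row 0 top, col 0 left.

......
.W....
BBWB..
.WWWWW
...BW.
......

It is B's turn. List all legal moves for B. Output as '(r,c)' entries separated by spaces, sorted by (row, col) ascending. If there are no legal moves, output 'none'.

Answer: (0,1) (0,2) (2,5) (4,1) (4,2) (4,5)

Derivation:
(0,0): no bracket -> illegal
(0,1): flips 1 -> legal
(0,2): flips 1 -> legal
(1,0): no bracket -> illegal
(1,2): no bracket -> illegal
(1,3): no bracket -> illegal
(2,4): no bracket -> illegal
(2,5): flips 1 -> legal
(3,0): no bracket -> illegal
(4,0): no bracket -> illegal
(4,1): flips 2 -> legal
(4,2): flips 1 -> legal
(4,5): flips 2 -> legal
(5,3): no bracket -> illegal
(5,4): no bracket -> illegal
(5,5): no bracket -> illegal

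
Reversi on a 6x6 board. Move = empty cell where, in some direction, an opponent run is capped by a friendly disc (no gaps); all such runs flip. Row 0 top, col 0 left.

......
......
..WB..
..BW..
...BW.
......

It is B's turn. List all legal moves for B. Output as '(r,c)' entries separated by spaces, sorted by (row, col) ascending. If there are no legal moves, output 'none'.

(1,1): no bracket -> illegal
(1,2): flips 1 -> legal
(1,3): no bracket -> illegal
(2,1): flips 1 -> legal
(2,4): no bracket -> illegal
(3,1): no bracket -> illegal
(3,4): flips 1 -> legal
(3,5): no bracket -> illegal
(4,2): no bracket -> illegal
(4,5): flips 1 -> legal
(5,3): no bracket -> illegal
(5,4): no bracket -> illegal
(5,5): no bracket -> illegal

Answer: (1,2) (2,1) (3,4) (4,5)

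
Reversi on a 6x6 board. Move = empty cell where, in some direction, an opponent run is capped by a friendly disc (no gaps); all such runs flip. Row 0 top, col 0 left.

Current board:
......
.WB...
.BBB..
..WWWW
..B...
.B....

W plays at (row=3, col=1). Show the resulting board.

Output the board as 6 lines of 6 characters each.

Place W at (3,1); scan 8 dirs for brackets.
Dir NW: first cell '.' (not opp) -> no flip
Dir N: opp run (2,1) capped by W -> flip
Dir NE: opp run (2,2), next='.' -> no flip
Dir W: first cell '.' (not opp) -> no flip
Dir E: first cell 'W' (not opp) -> no flip
Dir SW: first cell '.' (not opp) -> no flip
Dir S: first cell '.' (not opp) -> no flip
Dir SE: opp run (4,2), next='.' -> no flip
All flips: (2,1)

Answer: ......
.WB...
.WBB..
.WWWWW
..B...
.B....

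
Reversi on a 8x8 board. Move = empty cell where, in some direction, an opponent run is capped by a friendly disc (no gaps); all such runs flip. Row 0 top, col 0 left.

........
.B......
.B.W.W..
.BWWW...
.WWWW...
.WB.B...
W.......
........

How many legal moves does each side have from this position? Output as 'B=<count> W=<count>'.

Answer: B=8 W=10

Derivation:
-- B to move --
(1,2): no bracket -> illegal
(1,3): no bracket -> illegal
(1,4): no bracket -> illegal
(1,5): no bracket -> illegal
(1,6): flips 3 -> legal
(2,2): flips 2 -> legal
(2,4): flips 2 -> legal
(2,6): no bracket -> illegal
(3,0): flips 1 -> legal
(3,5): flips 3 -> legal
(3,6): no bracket -> illegal
(4,0): no bracket -> illegal
(4,5): no bracket -> illegal
(5,0): flips 1 -> legal
(5,3): flips 1 -> legal
(5,5): no bracket -> illegal
(6,1): flips 2 -> legal
(6,2): no bracket -> illegal
(7,0): no bracket -> illegal
(7,1): no bracket -> illegal
B mobility = 8
-- W to move --
(0,0): no bracket -> illegal
(0,1): flips 3 -> legal
(0,2): no bracket -> illegal
(1,0): flips 1 -> legal
(1,2): no bracket -> illegal
(2,0): flips 1 -> legal
(2,2): no bracket -> illegal
(3,0): flips 1 -> legal
(4,0): no bracket -> illegal
(4,5): no bracket -> illegal
(5,3): flips 1 -> legal
(5,5): no bracket -> illegal
(6,1): flips 1 -> legal
(6,2): flips 1 -> legal
(6,3): flips 1 -> legal
(6,4): flips 1 -> legal
(6,5): flips 1 -> legal
W mobility = 10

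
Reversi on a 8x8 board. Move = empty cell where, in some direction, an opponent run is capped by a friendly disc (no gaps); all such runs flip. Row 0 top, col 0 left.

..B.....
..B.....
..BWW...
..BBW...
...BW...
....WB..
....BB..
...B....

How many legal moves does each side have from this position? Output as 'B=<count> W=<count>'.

Answer: B=7 W=12

Derivation:
-- B to move --
(1,3): flips 1 -> legal
(1,4): flips 5 -> legal
(1,5): flips 1 -> legal
(2,5): flips 3 -> legal
(3,5): flips 1 -> legal
(4,5): flips 3 -> legal
(5,3): flips 1 -> legal
(6,3): no bracket -> illegal
B mobility = 7
-- W to move --
(0,1): flips 1 -> legal
(0,3): no bracket -> illegal
(1,1): flips 2 -> legal
(1,3): no bracket -> illegal
(2,1): flips 3 -> legal
(3,1): flips 2 -> legal
(4,1): flips 1 -> legal
(4,2): flips 2 -> legal
(4,5): no bracket -> illegal
(4,6): no bracket -> illegal
(5,2): flips 1 -> legal
(5,3): flips 2 -> legal
(5,6): flips 1 -> legal
(6,2): no bracket -> illegal
(6,3): no bracket -> illegal
(6,6): flips 1 -> legal
(7,2): no bracket -> illegal
(7,4): flips 1 -> legal
(7,5): no bracket -> illegal
(7,6): flips 1 -> legal
W mobility = 12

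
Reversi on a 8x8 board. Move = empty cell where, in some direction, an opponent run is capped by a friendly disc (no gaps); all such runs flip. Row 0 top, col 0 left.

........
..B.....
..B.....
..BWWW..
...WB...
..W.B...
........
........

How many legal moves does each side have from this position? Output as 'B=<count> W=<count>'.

-- B to move --
(2,3): no bracket -> illegal
(2,4): flips 1 -> legal
(2,5): no bracket -> illegal
(2,6): flips 1 -> legal
(3,6): flips 3 -> legal
(4,1): no bracket -> illegal
(4,2): flips 1 -> legal
(4,5): no bracket -> illegal
(4,6): no bracket -> illegal
(5,1): no bracket -> illegal
(5,3): no bracket -> illegal
(6,1): no bracket -> illegal
(6,2): no bracket -> illegal
(6,3): no bracket -> illegal
B mobility = 4
-- W to move --
(0,1): no bracket -> illegal
(0,2): no bracket -> illegal
(0,3): no bracket -> illegal
(1,1): flips 1 -> legal
(1,3): no bracket -> illegal
(2,1): flips 1 -> legal
(2,3): no bracket -> illegal
(3,1): flips 1 -> legal
(4,1): no bracket -> illegal
(4,2): no bracket -> illegal
(4,5): flips 1 -> legal
(5,3): flips 1 -> legal
(5,5): flips 1 -> legal
(6,3): no bracket -> illegal
(6,4): flips 2 -> legal
(6,5): flips 1 -> legal
W mobility = 8

Answer: B=4 W=8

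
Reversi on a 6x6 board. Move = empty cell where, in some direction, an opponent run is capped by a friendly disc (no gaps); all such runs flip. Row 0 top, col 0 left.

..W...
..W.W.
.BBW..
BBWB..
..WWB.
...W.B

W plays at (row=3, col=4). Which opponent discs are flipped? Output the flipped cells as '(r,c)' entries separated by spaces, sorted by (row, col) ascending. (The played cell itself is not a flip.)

Dir NW: first cell 'W' (not opp) -> no flip
Dir N: first cell '.' (not opp) -> no flip
Dir NE: first cell '.' (not opp) -> no flip
Dir W: opp run (3,3) capped by W -> flip
Dir E: first cell '.' (not opp) -> no flip
Dir SW: first cell 'W' (not opp) -> no flip
Dir S: opp run (4,4), next='.' -> no flip
Dir SE: first cell '.' (not opp) -> no flip

Answer: (3,3)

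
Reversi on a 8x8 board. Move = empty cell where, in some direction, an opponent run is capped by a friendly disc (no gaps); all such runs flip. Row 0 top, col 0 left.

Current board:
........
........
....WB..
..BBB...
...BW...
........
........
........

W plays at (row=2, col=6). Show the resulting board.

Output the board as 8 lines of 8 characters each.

Place W at (2,6); scan 8 dirs for brackets.
Dir NW: first cell '.' (not opp) -> no flip
Dir N: first cell '.' (not opp) -> no flip
Dir NE: first cell '.' (not opp) -> no flip
Dir W: opp run (2,5) capped by W -> flip
Dir E: first cell '.' (not opp) -> no flip
Dir SW: first cell '.' (not opp) -> no flip
Dir S: first cell '.' (not opp) -> no flip
Dir SE: first cell '.' (not opp) -> no flip
All flips: (2,5)

Answer: ........
........
....WWW.
..BBB...
...BW...
........
........
........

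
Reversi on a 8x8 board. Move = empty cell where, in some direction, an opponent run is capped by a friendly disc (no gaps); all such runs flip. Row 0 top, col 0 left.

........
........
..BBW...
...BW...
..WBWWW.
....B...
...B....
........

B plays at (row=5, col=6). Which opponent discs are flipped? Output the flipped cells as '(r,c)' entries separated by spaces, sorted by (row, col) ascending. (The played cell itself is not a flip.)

Dir NW: opp run (4,5) (3,4) capped by B -> flip
Dir N: opp run (4,6), next='.' -> no flip
Dir NE: first cell '.' (not opp) -> no flip
Dir W: first cell '.' (not opp) -> no flip
Dir E: first cell '.' (not opp) -> no flip
Dir SW: first cell '.' (not opp) -> no flip
Dir S: first cell '.' (not opp) -> no flip
Dir SE: first cell '.' (not opp) -> no flip

Answer: (3,4) (4,5)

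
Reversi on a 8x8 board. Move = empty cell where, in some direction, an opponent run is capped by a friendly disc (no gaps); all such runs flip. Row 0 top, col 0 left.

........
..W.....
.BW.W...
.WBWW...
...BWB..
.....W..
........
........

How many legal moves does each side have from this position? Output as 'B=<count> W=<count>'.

Answer: B=8 W=9

Derivation:
-- B to move --
(0,1): no bracket -> illegal
(0,2): flips 2 -> legal
(0,3): flips 1 -> legal
(1,1): no bracket -> illegal
(1,3): no bracket -> illegal
(1,4): no bracket -> illegal
(1,5): no bracket -> illegal
(2,0): no bracket -> illegal
(2,3): flips 3 -> legal
(2,5): flips 1 -> legal
(3,0): flips 1 -> legal
(3,5): flips 2 -> legal
(4,0): no bracket -> illegal
(4,1): flips 1 -> legal
(4,2): no bracket -> illegal
(4,6): no bracket -> illegal
(5,3): no bracket -> illegal
(5,4): no bracket -> illegal
(5,6): no bracket -> illegal
(6,4): no bracket -> illegal
(6,5): flips 1 -> legal
(6,6): no bracket -> illegal
B mobility = 8
-- W to move --
(1,0): no bracket -> illegal
(1,1): flips 1 -> legal
(2,0): flips 1 -> legal
(2,3): no bracket -> illegal
(3,0): flips 1 -> legal
(3,5): flips 1 -> legal
(3,6): no bracket -> illegal
(4,1): no bracket -> illegal
(4,2): flips 2 -> legal
(4,6): flips 1 -> legal
(5,2): flips 1 -> legal
(5,3): flips 1 -> legal
(5,4): no bracket -> illegal
(5,6): flips 1 -> legal
W mobility = 9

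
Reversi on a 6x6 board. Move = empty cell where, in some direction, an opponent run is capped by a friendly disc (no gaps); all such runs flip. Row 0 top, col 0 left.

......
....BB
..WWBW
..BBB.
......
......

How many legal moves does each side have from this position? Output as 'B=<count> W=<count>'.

Answer: B=5 W=7

Derivation:
-- B to move --
(1,1): flips 1 -> legal
(1,2): flips 2 -> legal
(1,3): flips 1 -> legal
(2,1): flips 2 -> legal
(3,1): no bracket -> illegal
(3,5): flips 1 -> legal
B mobility = 5
-- W to move --
(0,3): flips 1 -> legal
(0,4): no bracket -> illegal
(0,5): flips 2 -> legal
(1,3): no bracket -> illegal
(2,1): no bracket -> illegal
(3,1): no bracket -> illegal
(3,5): no bracket -> illegal
(4,1): flips 1 -> legal
(4,2): flips 1 -> legal
(4,3): flips 2 -> legal
(4,4): flips 1 -> legal
(4,5): flips 1 -> legal
W mobility = 7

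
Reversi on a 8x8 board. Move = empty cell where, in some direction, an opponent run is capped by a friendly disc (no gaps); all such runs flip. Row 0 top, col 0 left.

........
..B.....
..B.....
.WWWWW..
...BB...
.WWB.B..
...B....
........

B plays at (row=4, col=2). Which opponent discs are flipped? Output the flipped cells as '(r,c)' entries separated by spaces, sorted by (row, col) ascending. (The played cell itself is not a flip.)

Answer: (3,2)

Derivation:
Dir NW: opp run (3,1), next='.' -> no flip
Dir N: opp run (3,2) capped by B -> flip
Dir NE: opp run (3,3), next='.' -> no flip
Dir W: first cell '.' (not opp) -> no flip
Dir E: first cell 'B' (not opp) -> no flip
Dir SW: opp run (5,1), next='.' -> no flip
Dir S: opp run (5,2), next='.' -> no flip
Dir SE: first cell 'B' (not opp) -> no flip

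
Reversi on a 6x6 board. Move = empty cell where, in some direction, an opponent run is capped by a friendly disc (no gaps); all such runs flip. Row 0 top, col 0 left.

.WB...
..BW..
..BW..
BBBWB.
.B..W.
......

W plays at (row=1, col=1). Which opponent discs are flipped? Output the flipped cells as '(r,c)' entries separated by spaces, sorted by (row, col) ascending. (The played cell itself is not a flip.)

Dir NW: first cell '.' (not opp) -> no flip
Dir N: first cell 'W' (not opp) -> no flip
Dir NE: opp run (0,2), next=edge -> no flip
Dir W: first cell '.' (not opp) -> no flip
Dir E: opp run (1,2) capped by W -> flip
Dir SW: first cell '.' (not opp) -> no flip
Dir S: first cell '.' (not opp) -> no flip
Dir SE: opp run (2,2) capped by W -> flip

Answer: (1,2) (2,2)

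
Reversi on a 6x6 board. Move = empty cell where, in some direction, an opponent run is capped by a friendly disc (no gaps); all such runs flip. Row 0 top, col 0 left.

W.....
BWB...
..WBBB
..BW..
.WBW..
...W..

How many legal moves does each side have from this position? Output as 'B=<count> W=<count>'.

Answer: B=6 W=9

Derivation:
-- B to move --
(0,1): no bracket -> illegal
(0,2): no bracket -> illegal
(1,3): no bracket -> illegal
(2,0): no bracket -> illegal
(2,1): flips 1 -> legal
(3,0): no bracket -> illegal
(3,1): no bracket -> illegal
(3,4): flips 1 -> legal
(4,0): flips 1 -> legal
(4,4): flips 1 -> legal
(5,0): flips 1 -> legal
(5,1): no bracket -> illegal
(5,2): no bracket -> illegal
(5,4): flips 1 -> legal
B mobility = 6
-- W to move --
(0,1): no bracket -> illegal
(0,2): flips 1 -> legal
(0,3): no bracket -> illegal
(1,3): flips 2 -> legal
(1,4): flips 2 -> legal
(1,5): flips 1 -> legal
(2,0): flips 1 -> legal
(2,1): flips 1 -> legal
(3,1): flips 2 -> legal
(3,4): no bracket -> illegal
(3,5): no bracket -> illegal
(5,1): flips 1 -> legal
(5,2): flips 2 -> legal
W mobility = 9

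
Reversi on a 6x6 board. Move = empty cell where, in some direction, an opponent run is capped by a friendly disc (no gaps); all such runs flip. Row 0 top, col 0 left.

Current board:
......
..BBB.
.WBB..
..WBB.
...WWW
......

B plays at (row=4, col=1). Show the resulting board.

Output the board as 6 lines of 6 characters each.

Answer: ......
..BBB.
.WBB..
..BBB.
.B.WWW
......

Derivation:
Place B at (4,1); scan 8 dirs for brackets.
Dir NW: first cell '.' (not opp) -> no flip
Dir N: first cell '.' (not opp) -> no flip
Dir NE: opp run (3,2) capped by B -> flip
Dir W: first cell '.' (not opp) -> no flip
Dir E: first cell '.' (not opp) -> no flip
Dir SW: first cell '.' (not opp) -> no flip
Dir S: first cell '.' (not opp) -> no flip
Dir SE: first cell '.' (not opp) -> no flip
All flips: (3,2)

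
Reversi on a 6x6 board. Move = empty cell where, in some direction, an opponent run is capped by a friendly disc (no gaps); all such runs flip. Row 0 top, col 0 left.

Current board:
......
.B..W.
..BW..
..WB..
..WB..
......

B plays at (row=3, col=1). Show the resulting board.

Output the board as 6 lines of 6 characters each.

Answer: ......
.B..W.
..BW..
.BBB..
..WB..
......

Derivation:
Place B at (3,1); scan 8 dirs for brackets.
Dir NW: first cell '.' (not opp) -> no flip
Dir N: first cell '.' (not opp) -> no flip
Dir NE: first cell 'B' (not opp) -> no flip
Dir W: first cell '.' (not opp) -> no flip
Dir E: opp run (3,2) capped by B -> flip
Dir SW: first cell '.' (not opp) -> no flip
Dir S: first cell '.' (not opp) -> no flip
Dir SE: opp run (4,2), next='.' -> no flip
All flips: (3,2)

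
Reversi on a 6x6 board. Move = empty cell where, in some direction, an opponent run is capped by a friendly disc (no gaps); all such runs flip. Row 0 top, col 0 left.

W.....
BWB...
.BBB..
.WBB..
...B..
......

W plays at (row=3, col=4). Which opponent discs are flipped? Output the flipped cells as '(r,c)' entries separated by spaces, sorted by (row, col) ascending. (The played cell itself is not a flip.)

Dir NW: opp run (2,3) (1,2), next='.' -> no flip
Dir N: first cell '.' (not opp) -> no flip
Dir NE: first cell '.' (not opp) -> no flip
Dir W: opp run (3,3) (3,2) capped by W -> flip
Dir E: first cell '.' (not opp) -> no flip
Dir SW: opp run (4,3), next='.' -> no flip
Dir S: first cell '.' (not opp) -> no flip
Dir SE: first cell '.' (not opp) -> no flip

Answer: (3,2) (3,3)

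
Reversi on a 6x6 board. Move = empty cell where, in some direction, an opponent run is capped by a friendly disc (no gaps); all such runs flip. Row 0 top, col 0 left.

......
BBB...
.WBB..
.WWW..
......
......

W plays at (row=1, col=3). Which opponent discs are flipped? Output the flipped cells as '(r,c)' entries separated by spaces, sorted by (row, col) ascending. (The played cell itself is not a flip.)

Dir NW: first cell '.' (not opp) -> no flip
Dir N: first cell '.' (not opp) -> no flip
Dir NE: first cell '.' (not opp) -> no flip
Dir W: opp run (1,2) (1,1) (1,0), next=edge -> no flip
Dir E: first cell '.' (not opp) -> no flip
Dir SW: opp run (2,2) capped by W -> flip
Dir S: opp run (2,3) capped by W -> flip
Dir SE: first cell '.' (not opp) -> no flip

Answer: (2,2) (2,3)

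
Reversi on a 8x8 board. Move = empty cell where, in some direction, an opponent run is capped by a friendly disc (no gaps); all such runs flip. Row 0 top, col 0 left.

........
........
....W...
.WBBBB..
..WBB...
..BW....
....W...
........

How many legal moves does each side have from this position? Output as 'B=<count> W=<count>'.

Answer: B=9 W=9

Derivation:
-- B to move --
(1,3): flips 1 -> legal
(1,4): flips 1 -> legal
(1,5): flips 1 -> legal
(2,0): no bracket -> illegal
(2,1): no bracket -> illegal
(2,2): no bracket -> illegal
(2,3): no bracket -> illegal
(2,5): no bracket -> illegal
(3,0): flips 1 -> legal
(4,0): no bracket -> illegal
(4,1): flips 1 -> legal
(5,1): flips 1 -> legal
(5,4): flips 1 -> legal
(5,5): no bracket -> illegal
(6,2): flips 1 -> legal
(6,3): flips 1 -> legal
(6,5): no bracket -> illegal
(7,3): no bracket -> illegal
(7,4): no bracket -> illegal
(7,5): no bracket -> illegal
B mobility = 9
-- W to move --
(2,1): no bracket -> illegal
(2,2): flips 1 -> legal
(2,3): flips 2 -> legal
(2,5): no bracket -> illegal
(2,6): flips 2 -> legal
(3,6): flips 4 -> legal
(4,1): no bracket -> illegal
(4,5): flips 2 -> legal
(4,6): flips 1 -> legal
(5,1): flips 1 -> legal
(5,4): flips 2 -> legal
(5,5): no bracket -> illegal
(6,1): no bracket -> illegal
(6,2): flips 1 -> legal
(6,3): no bracket -> illegal
W mobility = 9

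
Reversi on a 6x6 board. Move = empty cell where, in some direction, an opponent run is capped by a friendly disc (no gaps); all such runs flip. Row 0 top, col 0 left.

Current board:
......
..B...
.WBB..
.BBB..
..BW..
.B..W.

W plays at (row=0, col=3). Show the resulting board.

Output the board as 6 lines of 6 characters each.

Answer: ...W..
..W...
.WBB..
.BBB..
..BW..
.B..W.

Derivation:
Place W at (0,3); scan 8 dirs for brackets.
Dir NW: edge -> no flip
Dir N: edge -> no flip
Dir NE: edge -> no flip
Dir W: first cell '.' (not opp) -> no flip
Dir E: first cell '.' (not opp) -> no flip
Dir SW: opp run (1,2) capped by W -> flip
Dir S: first cell '.' (not opp) -> no flip
Dir SE: first cell '.' (not opp) -> no flip
All flips: (1,2)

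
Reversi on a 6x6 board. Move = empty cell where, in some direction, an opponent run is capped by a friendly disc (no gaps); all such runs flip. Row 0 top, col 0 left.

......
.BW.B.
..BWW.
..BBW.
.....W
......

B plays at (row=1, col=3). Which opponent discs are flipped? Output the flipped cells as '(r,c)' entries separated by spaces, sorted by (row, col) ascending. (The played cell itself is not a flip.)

Dir NW: first cell '.' (not opp) -> no flip
Dir N: first cell '.' (not opp) -> no flip
Dir NE: first cell '.' (not opp) -> no flip
Dir W: opp run (1,2) capped by B -> flip
Dir E: first cell 'B' (not opp) -> no flip
Dir SW: first cell 'B' (not opp) -> no flip
Dir S: opp run (2,3) capped by B -> flip
Dir SE: opp run (2,4), next='.' -> no flip

Answer: (1,2) (2,3)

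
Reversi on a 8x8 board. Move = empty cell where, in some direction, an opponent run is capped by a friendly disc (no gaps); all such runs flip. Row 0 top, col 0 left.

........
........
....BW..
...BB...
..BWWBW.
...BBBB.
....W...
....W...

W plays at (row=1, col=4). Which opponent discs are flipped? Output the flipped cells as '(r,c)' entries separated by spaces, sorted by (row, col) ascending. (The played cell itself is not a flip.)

Dir NW: first cell '.' (not opp) -> no flip
Dir N: first cell '.' (not opp) -> no flip
Dir NE: first cell '.' (not opp) -> no flip
Dir W: first cell '.' (not opp) -> no flip
Dir E: first cell '.' (not opp) -> no flip
Dir SW: first cell '.' (not opp) -> no flip
Dir S: opp run (2,4) (3,4) capped by W -> flip
Dir SE: first cell 'W' (not opp) -> no flip

Answer: (2,4) (3,4)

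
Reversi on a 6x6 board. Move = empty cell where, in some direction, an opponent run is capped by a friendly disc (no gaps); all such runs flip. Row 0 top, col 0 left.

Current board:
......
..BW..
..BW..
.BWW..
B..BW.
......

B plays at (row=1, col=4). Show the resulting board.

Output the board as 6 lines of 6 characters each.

Answer: ......
..BBB.
..BW..
.BWW..
B..BW.
......

Derivation:
Place B at (1,4); scan 8 dirs for brackets.
Dir NW: first cell '.' (not opp) -> no flip
Dir N: first cell '.' (not opp) -> no flip
Dir NE: first cell '.' (not opp) -> no flip
Dir W: opp run (1,3) capped by B -> flip
Dir E: first cell '.' (not opp) -> no flip
Dir SW: opp run (2,3) (3,2), next='.' -> no flip
Dir S: first cell '.' (not opp) -> no flip
Dir SE: first cell '.' (not opp) -> no flip
All flips: (1,3)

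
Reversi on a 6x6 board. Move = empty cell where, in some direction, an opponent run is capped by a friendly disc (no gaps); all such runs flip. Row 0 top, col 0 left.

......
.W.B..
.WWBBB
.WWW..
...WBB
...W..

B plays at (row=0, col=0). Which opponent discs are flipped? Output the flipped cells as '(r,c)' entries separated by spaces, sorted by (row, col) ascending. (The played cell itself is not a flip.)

Answer: (1,1) (2,2) (3,3)

Derivation:
Dir NW: edge -> no flip
Dir N: edge -> no flip
Dir NE: edge -> no flip
Dir W: edge -> no flip
Dir E: first cell '.' (not opp) -> no flip
Dir SW: edge -> no flip
Dir S: first cell '.' (not opp) -> no flip
Dir SE: opp run (1,1) (2,2) (3,3) capped by B -> flip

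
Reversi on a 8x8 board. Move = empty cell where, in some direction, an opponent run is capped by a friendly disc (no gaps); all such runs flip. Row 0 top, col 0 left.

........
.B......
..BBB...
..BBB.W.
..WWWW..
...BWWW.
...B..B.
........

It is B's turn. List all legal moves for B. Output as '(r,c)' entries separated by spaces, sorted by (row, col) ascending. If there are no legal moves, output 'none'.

(2,5): no bracket -> illegal
(2,6): no bracket -> illegal
(2,7): flips 3 -> legal
(3,1): flips 1 -> legal
(3,5): flips 1 -> legal
(3,7): no bracket -> illegal
(4,1): no bracket -> illegal
(4,6): flips 1 -> legal
(4,7): no bracket -> illegal
(5,1): flips 1 -> legal
(5,2): flips 2 -> legal
(5,7): flips 3 -> legal
(6,4): flips 2 -> legal
(6,5): flips 2 -> legal
(6,7): flips 2 -> legal

Answer: (2,7) (3,1) (3,5) (4,6) (5,1) (5,2) (5,7) (6,4) (6,5) (6,7)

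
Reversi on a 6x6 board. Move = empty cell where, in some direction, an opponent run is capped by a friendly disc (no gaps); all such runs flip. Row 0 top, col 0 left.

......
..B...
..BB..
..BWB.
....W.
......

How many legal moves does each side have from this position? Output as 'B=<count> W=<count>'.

Answer: B=3 W=5

Derivation:
-- B to move --
(2,4): no bracket -> illegal
(3,5): no bracket -> illegal
(4,2): no bracket -> illegal
(4,3): flips 1 -> legal
(4,5): no bracket -> illegal
(5,3): no bracket -> illegal
(5,4): flips 1 -> legal
(5,5): flips 2 -> legal
B mobility = 3
-- W to move --
(0,1): no bracket -> illegal
(0,2): no bracket -> illegal
(0,3): no bracket -> illegal
(1,1): flips 1 -> legal
(1,3): flips 1 -> legal
(1,4): no bracket -> illegal
(2,1): no bracket -> illegal
(2,4): flips 1 -> legal
(2,5): no bracket -> illegal
(3,1): flips 1 -> legal
(3,5): flips 1 -> legal
(4,1): no bracket -> illegal
(4,2): no bracket -> illegal
(4,3): no bracket -> illegal
(4,5): no bracket -> illegal
W mobility = 5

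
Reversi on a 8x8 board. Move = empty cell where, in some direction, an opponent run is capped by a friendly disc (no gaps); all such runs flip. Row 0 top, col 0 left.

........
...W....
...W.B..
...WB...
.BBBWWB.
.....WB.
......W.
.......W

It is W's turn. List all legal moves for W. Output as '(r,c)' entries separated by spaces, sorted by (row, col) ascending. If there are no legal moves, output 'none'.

(1,4): no bracket -> illegal
(1,5): no bracket -> illegal
(1,6): no bracket -> illegal
(2,4): flips 1 -> legal
(2,6): no bracket -> illegal
(3,0): no bracket -> illegal
(3,1): no bracket -> illegal
(3,2): no bracket -> illegal
(3,5): flips 1 -> legal
(3,6): flips 2 -> legal
(3,7): flips 1 -> legal
(4,0): flips 3 -> legal
(4,7): flips 1 -> legal
(5,0): no bracket -> illegal
(5,1): flips 1 -> legal
(5,2): no bracket -> illegal
(5,3): flips 1 -> legal
(5,4): no bracket -> illegal
(5,7): flips 1 -> legal
(6,5): no bracket -> illegal
(6,7): flips 1 -> legal

Answer: (2,4) (3,5) (3,6) (3,7) (4,0) (4,7) (5,1) (5,3) (5,7) (6,7)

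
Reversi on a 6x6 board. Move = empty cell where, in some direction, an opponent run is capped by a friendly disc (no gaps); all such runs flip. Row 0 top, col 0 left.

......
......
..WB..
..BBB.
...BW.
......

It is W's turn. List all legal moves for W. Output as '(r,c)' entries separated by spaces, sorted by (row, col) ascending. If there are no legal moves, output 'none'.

(1,2): no bracket -> illegal
(1,3): no bracket -> illegal
(1,4): no bracket -> illegal
(2,1): no bracket -> illegal
(2,4): flips 2 -> legal
(2,5): no bracket -> illegal
(3,1): no bracket -> illegal
(3,5): no bracket -> illegal
(4,1): no bracket -> illegal
(4,2): flips 2 -> legal
(4,5): no bracket -> illegal
(5,2): no bracket -> illegal
(5,3): no bracket -> illegal
(5,4): no bracket -> illegal

Answer: (2,4) (4,2)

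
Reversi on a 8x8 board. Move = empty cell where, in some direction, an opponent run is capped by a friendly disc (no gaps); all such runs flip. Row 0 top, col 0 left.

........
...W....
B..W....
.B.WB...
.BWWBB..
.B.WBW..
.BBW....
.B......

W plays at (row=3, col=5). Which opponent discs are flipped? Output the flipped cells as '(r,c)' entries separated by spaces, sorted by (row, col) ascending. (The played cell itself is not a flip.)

Answer: (3,4) (4,4) (4,5)

Derivation:
Dir NW: first cell '.' (not opp) -> no flip
Dir N: first cell '.' (not opp) -> no flip
Dir NE: first cell '.' (not opp) -> no flip
Dir W: opp run (3,4) capped by W -> flip
Dir E: first cell '.' (not opp) -> no flip
Dir SW: opp run (4,4) capped by W -> flip
Dir S: opp run (4,5) capped by W -> flip
Dir SE: first cell '.' (not opp) -> no flip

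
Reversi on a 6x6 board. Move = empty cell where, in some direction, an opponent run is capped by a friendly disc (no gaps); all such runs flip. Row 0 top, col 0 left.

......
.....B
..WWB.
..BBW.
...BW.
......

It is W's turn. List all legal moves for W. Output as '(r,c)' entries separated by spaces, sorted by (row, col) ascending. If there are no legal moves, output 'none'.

(0,4): no bracket -> illegal
(0,5): no bracket -> illegal
(1,3): no bracket -> illegal
(1,4): flips 1 -> legal
(2,1): no bracket -> illegal
(2,5): flips 1 -> legal
(3,1): flips 2 -> legal
(3,5): no bracket -> illegal
(4,1): flips 1 -> legal
(4,2): flips 2 -> legal
(5,2): flips 1 -> legal
(5,3): flips 2 -> legal
(5,4): no bracket -> illegal

Answer: (1,4) (2,5) (3,1) (4,1) (4,2) (5,2) (5,3)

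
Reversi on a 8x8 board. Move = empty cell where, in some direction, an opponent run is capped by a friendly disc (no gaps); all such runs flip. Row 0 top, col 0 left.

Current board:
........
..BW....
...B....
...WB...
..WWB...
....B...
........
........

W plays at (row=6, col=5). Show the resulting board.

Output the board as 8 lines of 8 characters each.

Place W at (6,5); scan 8 dirs for brackets.
Dir NW: opp run (5,4) capped by W -> flip
Dir N: first cell '.' (not opp) -> no flip
Dir NE: first cell '.' (not opp) -> no flip
Dir W: first cell '.' (not opp) -> no flip
Dir E: first cell '.' (not opp) -> no flip
Dir SW: first cell '.' (not opp) -> no flip
Dir S: first cell '.' (not opp) -> no flip
Dir SE: first cell '.' (not opp) -> no flip
All flips: (5,4)

Answer: ........
..BW....
...B....
...WB...
..WWB...
....W...
.....W..
........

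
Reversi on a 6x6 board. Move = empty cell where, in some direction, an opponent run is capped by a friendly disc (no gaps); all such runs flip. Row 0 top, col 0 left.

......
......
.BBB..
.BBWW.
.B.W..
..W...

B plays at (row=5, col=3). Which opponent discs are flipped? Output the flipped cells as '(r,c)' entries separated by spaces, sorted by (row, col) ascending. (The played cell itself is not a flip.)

Dir NW: first cell '.' (not opp) -> no flip
Dir N: opp run (4,3) (3,3) capped by B -> flip
Dir NE: first cell '.' (not opp) -> no flip
Dir W: opp run (5,2), next='.' -> no flip
Dir E: first cell '.' (not opp) -> no flip
Dir SW: edge -> no flip
Dir S: edge -> no flip
Dir SE: edge -> no flip

Answer: (3,3) (4,3)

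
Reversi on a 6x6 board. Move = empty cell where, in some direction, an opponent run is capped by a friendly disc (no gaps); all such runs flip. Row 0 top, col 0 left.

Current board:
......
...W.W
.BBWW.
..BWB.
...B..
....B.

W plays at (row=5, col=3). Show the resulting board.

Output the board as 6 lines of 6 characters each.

Answer: ......
...W.W
.BBWW.
..BWB.
...W..
...WB.

Derivation:
Place W at (5,3); scan 8 dirs for brackets.
Dir NW: first cell '.' (not opp) -> no flip
Dir N: opp run (4,3) capped by W -> flip
Dir NE: first cell '.' (not opp) -> no flip
Dir W: first cell '.' (not opp) -> no flip
Dir E: opp run (5,4), next='.' -> no flip
Dir SW: edge -> no flip
Dir S: edge -> no flip
Dir SE: edge -> no flip
All flips: (4,3)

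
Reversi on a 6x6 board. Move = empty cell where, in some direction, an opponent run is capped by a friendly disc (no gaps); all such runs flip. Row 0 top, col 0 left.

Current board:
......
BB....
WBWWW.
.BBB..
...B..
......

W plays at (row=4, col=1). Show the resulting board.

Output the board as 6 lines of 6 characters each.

Answer: ......
BB....
WBWWW.
.BWB..
.W.B..
......

Derivation:
Place W at (4,1); scan 8 dirs for brackets.
Dir NW: first cell '.' (not opp) -> no flip
Dir N: opp run (3,1) (2,1) (1,1), next='.' -> no flip
Dir NE: opp run (3,2) capped by W -> flip
Dir W: first cell '.' (not opp) -> no flip
Dir E: first cell '.' (not opp) -> no flip
Dir SW: first cell '.' (not opp) -> no flip
Dir S: first cell '.' (not opp) -> no flip
Dir SE: first cell '.' (not opp) -> no flip
All flips: (3,2)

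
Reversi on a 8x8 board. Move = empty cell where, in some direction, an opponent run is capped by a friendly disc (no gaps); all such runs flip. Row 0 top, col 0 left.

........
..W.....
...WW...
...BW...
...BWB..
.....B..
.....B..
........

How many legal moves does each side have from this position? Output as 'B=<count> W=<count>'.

-- B to move --
(0,1): flips 3 -> legal
(0,2): no bracket -> illegal
(0,3): no bracket -> illegal
(1,1): no bracket -> illegal
(1,3): flips 1 -> legal
(1,4): no bracket -> illegal
(1,5): flips 1 -> legal
(2,1): no bracket -> illegal
(2,2): no bracket -> illegal
(2,5): flips 1 -> legal
(3,2): no bracket -> illegal
(3,5): flips 1 -> legal
(5,3): no bracket -> illegal
(5,4): no bracket -> illegal
B mobility = 5
-- W to move --
(2,2): flips 1 -> legal
(3,2): flips 1 -> legal
(3,5): no bracket -> illegal
(3,6): no bracket -> illegal
(4,2): flips 2 -> legal
(4,6): flips 1 -> legal
(5,2): flips 1 -> legal
(5,3): flips 2 -> legal
(5,4): no bracket -> illegal
(5,6): flips 1 -> legal
(6,4): no bracket -> illegal
(6,6): flips 1 -> legal
(7,4): no bracket -> illegal
(7,5): no bracket -> illegal
(7,6): no bracket -> illegal
W mobility = 8

Answer: B=5 W=8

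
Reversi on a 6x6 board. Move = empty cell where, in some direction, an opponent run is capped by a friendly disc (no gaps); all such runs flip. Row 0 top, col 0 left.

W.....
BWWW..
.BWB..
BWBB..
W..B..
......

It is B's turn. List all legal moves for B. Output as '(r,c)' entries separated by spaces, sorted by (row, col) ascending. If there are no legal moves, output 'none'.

(0,1): flips 2 -> legal
(0,2): flips 2 -> legal
(0,3): flips 2 -> legal
(0,4): no bracket -> illegal
(1,4): flips 3 -> legal
(2,0): no bracket -> illegal
(2,4): no bracket -> illegal
(4,1): flips 1 -> legal
(4,2): no bracket -> illegal
(5,0): flips 1 -> legal
(5,1): no bracket -> illegal

Answer: (0,1) (0,2) (0,3) (1,4) (4,1) (5,0)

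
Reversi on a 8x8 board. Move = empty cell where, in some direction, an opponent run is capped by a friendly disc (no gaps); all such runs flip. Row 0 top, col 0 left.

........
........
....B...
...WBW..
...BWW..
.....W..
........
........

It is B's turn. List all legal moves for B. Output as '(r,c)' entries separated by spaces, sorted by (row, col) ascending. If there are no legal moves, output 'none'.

(2,2): no bracket -> illegal
(2,3): flips 1 -> legal
(2,5): no bracket -> illegal
(2,6): no bracket -> illegal
(3,2): flips 1 -> legal
(3,6): flips 1 -> legal
(4,2): flips 1 -> legal
(4,6): flips 3 -> legal
(5,3): no bracket -> illegal
(5,4): flips 1 -> legal
(5,6): flips 1 -> legal
(6,4): no bracket -> illegal
(6,5): no bracket -> illegal
(6,6): no bracket -> illegal

Answer: (2,3) (3,2) (3,6) (4,2) (4,6) (5,4) (5,6)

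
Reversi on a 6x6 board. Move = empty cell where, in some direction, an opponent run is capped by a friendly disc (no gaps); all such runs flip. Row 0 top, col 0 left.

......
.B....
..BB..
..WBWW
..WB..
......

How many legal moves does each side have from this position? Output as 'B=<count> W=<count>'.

Answer: B=7 W=6

Derivation:
-- B to move --
(2,1): flips 1 -> legal
(2,4): no bracket -> illegal
(2,5): flips 1 -> legal
(3,1): flips 1 -> legal
(4,1): flips 2 -> legal
(4,4): no bracket -> illegal
(4,5): flips 1 -> legal
(5,1): flips 1 -> legal
(5,2): flips 2 -> legal
(5,3): no bracket -> illegal
B mobility = 7
-- W to move --
(0,0): no bracket -> illegal
(0,1): no bracket -> illegal
(0,2): no bracket -> illegal
(1,0): no bracket -> illegal
(1,2): flips 2 -> legal
(1,3): no bracket -> illegal
(1,4): flips 1 -> legal
(2,0): no bracket -> illegal
(2,1): no bracket -> illegal
(2,4): flips 1 -> legal
(3,1): no bracket -> illegal
(4,4): flips 1 -> legal
(5,2): flips 1 -> legal
(5,3): no bracket -> illegal
(5,4): flips 1 -> legal
W mobility = 6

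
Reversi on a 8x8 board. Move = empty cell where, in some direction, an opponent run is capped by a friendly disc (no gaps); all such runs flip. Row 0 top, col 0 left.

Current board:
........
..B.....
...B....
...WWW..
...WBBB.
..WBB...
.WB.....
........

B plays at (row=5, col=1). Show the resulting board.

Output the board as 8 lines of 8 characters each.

Answer: ........
..B.....
...B....
...WWW..
...WBBB.
.BBBB...
.WB.....
........

Derivation:
Place B at (5,1); scan 8 dirs for brackets.
Dir NW: first cell '.' (not opp) -> no flip
Dir N: first cell '.' (not opp) -> no flip
Dir NE: first cell '.' (not opp) -> no flip
Dir W: first cell '.' (not opp) -> no flip
Dir E: opp run (5,2) capped by B -> flip
Dir SW: first cell '.' (not opp) -> no flip
Dir S: opp run (6,1), next='.' -> no flip
Dir SE: first cell 'B' (not opp) -> no flip
All flips: (5,2)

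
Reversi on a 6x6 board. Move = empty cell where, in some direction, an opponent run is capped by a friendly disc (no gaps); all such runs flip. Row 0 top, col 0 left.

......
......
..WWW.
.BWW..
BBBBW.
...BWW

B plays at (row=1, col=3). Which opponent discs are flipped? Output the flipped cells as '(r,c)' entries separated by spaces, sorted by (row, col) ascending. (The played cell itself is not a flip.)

Dir NW: first cell '.' (not opp) -> no flip
Dir N: first cell '.' (not opp) -> no flip
Dir NE: first cell '.' (not opp) -> no flip
Dir W: first cell '.' (not opp) -> no flip
Dir E: first cell '.' (not opp) -> no flip
Dir SW: opp run (2,2) capped by B -> flip
Dir S: opp run (2,3) (3,3) capped by B -> flip
Dir SE: opp run (2,4), next='.' -> no flip

Answer: (2,2) (2,3) (3,3)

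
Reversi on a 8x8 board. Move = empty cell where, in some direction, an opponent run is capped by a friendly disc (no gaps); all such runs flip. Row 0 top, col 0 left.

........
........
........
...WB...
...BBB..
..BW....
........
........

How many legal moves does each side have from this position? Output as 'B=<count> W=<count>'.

-- B to move --
(2,2): flips 1 -> legal
(2,3): flips 1 -> legal
(2,4): no bracket -> illegal
(3,2): flips 1 -> legal
(4,2): no bracket -> illegal
(5,4): flips 1 -> legal
(6,2): flips 1 -> legal
(6,3): flips 1 -> legal
(6,4): no bracket -> illegal
B mobility = 6
-- W to move --
(2,3): no bracket -> illegal
(2,4): no bracket -> illegal
(2,5): no bracket -> illegal
(3,2): no bracket -> illegal
(3,5): flips 2 -> legal
(3,6): no bracket -> illegal
(4,1): no bracket -> illegal
(4,2): no bracket -> illegal
(4,6): no bracket -> illegal
(5,1): flips 1 -> legal
(5,4): no bracket -> illegal
(5,5): flips 1 -> legal
(5,6): no bracket -> illegal
(6,1): no bracket -> illegal
(6,2): no bracket -> illegal
(6,3): no bracket -> illegal
W mobility = 3

Answer: B=6 W=3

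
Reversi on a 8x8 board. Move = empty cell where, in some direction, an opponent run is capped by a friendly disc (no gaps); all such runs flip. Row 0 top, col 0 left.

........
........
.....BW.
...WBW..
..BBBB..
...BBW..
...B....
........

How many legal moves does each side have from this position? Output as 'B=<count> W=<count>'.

Answer: B=10 W=6

Derivation:
-- B to move --
(1,5): no bracket -> illegal
(1,6): no bracket -> illegal
(1,7): flips 2 -> legal
(2,2): flips 1 -> legal
(2,3): flips 1 -> legal
(2,4): flips 1 -> legal
(2,7): flips 1 -> legal
(3,2): flips 1 -> legal
(3,6): flips 1 -> legal
(3,7): no bracket -> illegal
(4,6): no bracket -> illegal
(5,6): flips 1 -> legal
(6,4): no bracket -> illegal
(6,5): flips 1 -> legal
(6,6): flips 1 -> legal
B mobility = 10
-- W to move --
(1,4): no bracket -> illegal
(1,5): flips 1 -> legal
(1,6): no bracket -> illegal
(2,3): no bracket -> illegal
(2,4): flips 1 -> legal
(3,1): no bracket -> illegal
(3,2): no bracket -> illegal
(3,6): no bracket -> illegal
(4,1): no bracket -> illegal
(4,6): no bracket -> illegal
(5,1): flips 1 -> legal
(5,2): flips 2 -> legal
(5,6): no bracket -> illegal
(6,2): flips 2 -> legal
(6,4): no bracket -> illegal
(6,5): no bracket -> illegal
(7,2): no bracket -> illegal
(7,3): flips 3 -> legal
(7,4): no bracket -> illegal
W mobility = 6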